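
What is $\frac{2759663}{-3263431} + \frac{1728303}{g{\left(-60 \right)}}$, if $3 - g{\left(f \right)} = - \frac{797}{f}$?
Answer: $- \frac{338413557967651}{2013536927} \approx -1.6807 \cdot 10^{5}$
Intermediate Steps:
$g{\left(f \right)} = 3 + \frac{797}{f}$ ($g{\left(f \right)} = 3 - - \frac{797}{f} = 3 + \frac{797}{f}$)
$\frac{2759663}{-3263431} + \frac{1728303}{g{\left(-60 \right)}} = \frac{2759663}{-3263431} + \frac{1728303}{3 + \frac{797}{-60}} = 2759663 \left(- \frac{1}{3263431}\right) + \frac{1728303}{3 + 797 \left(- \frac{1}{60}\right)} = - \frac{2759663}{3263431} + \frac{1728303}{3 - \frac{797}{60}} = - \frac{2759663}{3263431} + \frac{1728303}{- \frac{617}{60}} = - \frac{2759663}{3263431} + 1728303 \left(- \frac{60}{617}\right) = - \frac{2759663}{3263431} - \frac{103698180}{617} = - \frac{338413557967651}{2013536927}$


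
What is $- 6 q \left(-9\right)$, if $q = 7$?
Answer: $378$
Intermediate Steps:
$- 6 q \left(-9\right) = \left(-6\right) 7 \left(-9\right) = \left(-42\right) \left(-9\right) = 378$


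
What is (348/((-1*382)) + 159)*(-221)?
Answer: -6673095/191 ≈ -34938.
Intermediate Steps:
(348/((-1*382)) + 159)*(-221) = (348/(-382) + 159)*(-221) = (348*(-1/382) + 159)*(-221) = (-174/191 + 159)*(-221) = (30195/191)*(-221) = -6673095/191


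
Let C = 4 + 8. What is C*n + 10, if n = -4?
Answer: -38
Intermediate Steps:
C = 12
C*n + 10 = 12*(-4) + 10 = -48 + 10 = -38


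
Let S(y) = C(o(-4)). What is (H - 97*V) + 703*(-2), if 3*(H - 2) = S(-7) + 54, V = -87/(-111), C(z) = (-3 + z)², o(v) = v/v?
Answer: -162137/111 ≈ -1460.7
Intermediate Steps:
o(v) = 1
S(y) = 4 (S(y) = (-3 + 1)² = (-2)² = 4)
V = 29/37 (V = -87*(-1/111) = 29/37 ≈ 0.78378)
H = 64/3 (H = 2 + (4 + 54)/3 = 2 + (⅓)*58 = 2 + 58/3 = 64/3 ≈ 21.333)
(H - 97*V) + 703*(-2) = (64/3 - 97*29/37) + 703*(-2) = (64/3 - 2813/37) - 1406 = -6071/111 - 1406 = -162137/111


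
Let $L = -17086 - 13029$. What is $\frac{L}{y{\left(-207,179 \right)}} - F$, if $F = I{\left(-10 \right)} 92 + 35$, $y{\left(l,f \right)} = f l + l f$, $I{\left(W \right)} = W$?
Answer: $\frac{65613925}{74106} \approx 885.41$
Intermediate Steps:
$y{\left(l,f \right)} = 2 f l$ ($y{\left(l,f \right)} = f l + f l = 2 f l$)
$L = -30115$
$F = -885$ ($F = \left(-10\right) 92 + 35 = -920 + 35 = -885$)
$\frac{L}{y{\left(-207,179 \right)}} - F = - \frac{30115}{2 \cdot 179 \left(-207\right)} - -885 = - \frac{30115}{-74106} + 885 = \left(-30115\right) \left(- \frac{1}{74106}\right) + 885 = \frac{30115}{74106} + 885 = \frac{65613925}{74106}$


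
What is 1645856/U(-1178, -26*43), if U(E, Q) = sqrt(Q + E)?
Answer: -411464*I*sqrt(574)/287 ≈ -34348.0*I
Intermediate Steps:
U(E, Q) = sqrt(E + Q)
1645856/U(-1178, -26*43) = 1645856/(sqrt(-1178 - 26*43)) = 1645856/(sqrt(-1178 - 1118)) = 1645856/(sqrt(-2296)) = 1645856/((2*I*sqrt(574))) = 1645856*(-I*sqrt(574)/1148) = -411464*I*sqrt(574)/287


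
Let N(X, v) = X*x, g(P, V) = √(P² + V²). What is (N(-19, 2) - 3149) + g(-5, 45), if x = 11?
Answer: -3358 + 5*√82 ≈ -3312.7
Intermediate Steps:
N(X, v) = 11*X (N(X, v) = X*11 = 11*X)
(N(-19, 2) - 3149) + g(-5, 45) = (11*(-19) - 3149) + √((-5)² + 45²) = (-209 - 3149) + √(25 + 2025) = -3358 + √2050 = -3358 + 5*√82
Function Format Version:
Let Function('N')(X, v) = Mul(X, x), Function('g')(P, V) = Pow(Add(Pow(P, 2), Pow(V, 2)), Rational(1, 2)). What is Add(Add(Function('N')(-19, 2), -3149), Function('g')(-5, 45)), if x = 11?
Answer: Add(-3358, Mul(5, Pow(82, Rational(1, 2)))) ≈ -3312.7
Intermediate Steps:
Function('N')(X, v) = Mul(11, X) (Function('N')(X, v) = Mul(X, 11) = Mul(11, X))
Add(Add(Function('N')(-19, 2), -3149), Function('g')(-5, 45)) = Add(Add(Mul(11, -19), -3149), Pow(Add(Pow(-5, 2), Pow(45, 2)), Rational(1, 2))) = Add(Add(-209, -3149), Pow(Add(25, 2025), Rational(1, 2))) = Add(-3358, Pow(2050, Rational(1, 2))) = Add(-3358, Mul(5, Pow(82, Rational(1, 2))))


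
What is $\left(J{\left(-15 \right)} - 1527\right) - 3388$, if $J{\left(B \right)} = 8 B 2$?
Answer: $-5155$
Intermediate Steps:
$J{\left(B \right)} = 16 B$ ($J{\left(B \right)} = 8 \cdot 2 B = 16 B$)
$\left(J{\left(-15 \right)} - 1527\right) - 3388 = \left(16 \left(-15\right) - 1527\right) - 3388 = \left(-240 - 1527\right) - 3388 = -1767 - 3388 = -5155$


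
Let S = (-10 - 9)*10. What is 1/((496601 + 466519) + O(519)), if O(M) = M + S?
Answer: 1/963449 ≈ 1.0379e-6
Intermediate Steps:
S = -190 (S = -19*10 = -190)
O(M) = -190 + M (O(M) = M - 190 = -190 + M)
1/((496601 + 466519) + O(519)) = 1/((496601 + 466519) + (-190 + 519)) = 1/(963120 + 329) = 1/963449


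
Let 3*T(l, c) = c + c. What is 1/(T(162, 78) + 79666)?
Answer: 1/79718 ≈ 1.2544e-5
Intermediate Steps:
T(l, c) = 2*c/3 (T(l, c) = (c + c)/3 = (2*c)/3 = 2*c/3)
1/(T(162, 78) + 79666) = 1/((⅔)*78 + 79666) = 1/(52 + 79666) = 1/79718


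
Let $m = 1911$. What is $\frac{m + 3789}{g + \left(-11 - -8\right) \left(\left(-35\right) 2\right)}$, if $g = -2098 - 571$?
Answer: $- \frac{5700}{2459} \approx -2.318$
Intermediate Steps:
$g = -2669$
$\frac{m + 3789}{g + \left(-11 - -8\right) \left(\left(-35\right) 2\right)} = \frac{1911 + 3789}{-2669 + \left(-11 - -8\right) \left(\left(-35\right) 2\right)} = \frac{5700}{-2669 + \left(-11 + 8\right) \left(-70\right)} = \frac{5700}{-2669 - -210} = \frac{5700}{-2669 + 210} = \frac{5700}{-2459} = 5700 \left(- \frac{1}{2459}\right) = - \frac{5700}{2459}$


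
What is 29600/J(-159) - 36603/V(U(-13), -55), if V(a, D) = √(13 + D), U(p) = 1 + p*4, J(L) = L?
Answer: -29600/159 + 1743*I*√42/2 ≈ -186.16 + 5648.0*I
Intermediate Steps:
U(p) = 1 + 4*p
29600/J(-159) - 36603/V(U(-13), -55) = 29600/(-159) - 36603/√(13 - 55) = 29600*(-1/159) - 36603*(-I*√42/42) = -29600/159 - 36603*(-I*√42/42) = -29600/159 - (-1743)*I*√42/2 = -29600/159 + 1743*I*√42/2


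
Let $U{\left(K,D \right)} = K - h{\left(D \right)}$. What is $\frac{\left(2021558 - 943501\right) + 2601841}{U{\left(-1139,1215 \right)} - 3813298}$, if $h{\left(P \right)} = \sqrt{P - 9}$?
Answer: $- \frac{4678913029142}{4849976541921} + \frac{3679898 \sqrt{134}}{4849976541921} \approx -0.96472$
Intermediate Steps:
$h{\left(P \right)} = \sqrt{-9 + P}$
$U{\left(K,D \right)} = K - \sqrt{-9 + D}$
$\frac{\left(2021558 - 943501\right) + 2601841}{U{\left(-1139,1215 \right)} - 3813298} = \frac{\left(2021558 - 943501\right) + 2601841}{\left(-1139 - \sqrt{-9 + 1215}\right) - 3813298} = \frac{\left(2021558 - 943501\right) + 2601841}{\left(-1139 - \sqrt{1206}\right) - 3813298} = \frac{1078057 + 2601841}{\left(-1139 - 3 \sqrt{134}\right) - 3813298} = \frac{3679898}{\left(-1139 - 3 \sqrt{134}\right) - 3813298} = \frac{3679898}{-3814437 - 3 \sqrt{134}}$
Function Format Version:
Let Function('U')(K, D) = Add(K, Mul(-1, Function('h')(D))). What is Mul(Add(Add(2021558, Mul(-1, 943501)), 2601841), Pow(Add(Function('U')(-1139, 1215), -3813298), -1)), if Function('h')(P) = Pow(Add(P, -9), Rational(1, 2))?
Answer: Add(Rational(-4678913029142, 4849976541921), Mul(Rational(3679898, 4849976541921), Pow(134, Rational(1, 2)))) ≈ -0.96472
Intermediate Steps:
Function('h')(P) = Pow(Add(-9, P), Rational(1, 2))
Function('U')(K, D) = Add(K, Mul(-1, Pow(Add(-9, D), Rational(1, 2))))
Mul(Add(Add(2021558, Mul(-1, 943501)), 2601841), Pow(Add(Function('U')(-1139, 1215), -3813298), -1)) = Mul(Add(Add(2021558, Mul(-1, 943501)), 2601841), Pow(Add(Add(-1139, Mul(-1, Pow(Add(-9, 1215), Rational(1, 2)))), -3813298), -1)) = Mul(Add(Add(2021558, -943501), 2601841), Pow(Add(Add(-1139, Mul(-1, Pow(1206, Rational(1, 2)))), -3813298), -1)) = Mul(Add(1078057, 2601841), Pow(Add(Add(-1139, Mul(-1, Mul(3, Pow(134, Rational(1, 2))))), -3813298), -1)) = Mul(3679898, Pow(Add(Add(-1139, Mul(-3, Pow(134, Rational(1, 2)))), -3813298), -1)) = Mul(3679898, Pow(Add(-3814437, Mul(-3, Pow(134, Rational(1, 2)))), -1))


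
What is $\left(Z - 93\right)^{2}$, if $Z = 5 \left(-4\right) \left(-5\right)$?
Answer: $49$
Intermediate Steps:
$Z = 100$ ($Z = \left(-20\right) \left(-5\right) = 100$)
$\left(Z - 93\right)^{2} = \left(100 - 93\right)^{2} = 7^{2} = 49$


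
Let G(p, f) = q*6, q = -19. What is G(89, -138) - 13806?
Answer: -13920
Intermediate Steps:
G(p, f) = -114 (G(p, f) = -19*6 = -114)
G(89, -138) - 13806 = -114 - 13806 = -13920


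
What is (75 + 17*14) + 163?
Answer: 476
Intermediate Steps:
(75 + 17*14) + 163 = (75 + 238) + 163 = 313 + 163 = 476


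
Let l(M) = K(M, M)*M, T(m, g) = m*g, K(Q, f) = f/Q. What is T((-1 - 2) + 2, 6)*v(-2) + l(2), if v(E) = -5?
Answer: 32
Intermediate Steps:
T(m, g) = g*m
l(M) = M (l(M) = (M/M)*M = 1*M = M)
T((-1 - 2) + 2, 6)*v(-2) + l(2) = (6*((-1 - 2) + 2))*(-5) + 2 = (6*(-3 + 2))*(-5) + 2 = (6*(-1))*(-5) + 2 = -6*(-5) + 2 = 30 + 2 = 32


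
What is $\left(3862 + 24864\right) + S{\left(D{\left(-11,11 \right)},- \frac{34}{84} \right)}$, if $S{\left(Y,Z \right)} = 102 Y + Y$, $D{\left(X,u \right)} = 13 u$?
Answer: $43455$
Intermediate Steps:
$S{\left(Y,Z \right)} = 103 Y$
$\left(3862 + 24864\right) + S{\left(D{\left(-11,11 \right)},- \frac{34}{84} \right)} = \left(3862 + 24864\right) + 103 \cdot 13 \cdot 11 = 28726 + 103 \cdot 143 = 28726 + 14729 = 43455$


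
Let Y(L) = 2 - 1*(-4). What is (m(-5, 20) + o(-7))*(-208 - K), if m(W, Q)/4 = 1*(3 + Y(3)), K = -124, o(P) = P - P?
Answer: -3024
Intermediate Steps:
Y(L) = 6 (Y(L) = 2 + 4 = 6)
o(P) = 0
m(W, Q) = 36 (m(W, Q) = 4*(1*(3 + 6)) = 4*(1*9) = 4*9 = 36)
(m(-5, 20) + o(-7))*(-208 - K) = (36 + 0)*(-208 - 1*(-124)) = 36*(-208 + 124) = 36*(-84) = -3024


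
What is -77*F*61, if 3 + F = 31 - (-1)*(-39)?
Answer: 51667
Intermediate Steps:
F = -11 (F = -3 + (31 - (-1)*(-39)) = -3 + (31 - 1*39) = -3 + (31 - 39) = -3 - 8 = -11)
-77*F*61 = -77*(-11)*61 = 847*61 = 51667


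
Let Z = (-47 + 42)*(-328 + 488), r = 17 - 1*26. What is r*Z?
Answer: 7200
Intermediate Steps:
r = -9 (r = 17 - 26 = -9)
Z = -800 (Z = -5*160 = -800)
r*Z = -9*(-800) = 7200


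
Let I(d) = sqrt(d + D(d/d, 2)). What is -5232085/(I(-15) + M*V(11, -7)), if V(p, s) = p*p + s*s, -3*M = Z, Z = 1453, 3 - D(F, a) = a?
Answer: 1938565973775/30506970113 + 47088765*I*sqrt(14)/61013940226 ≈ 63.545 + 0.0028877*I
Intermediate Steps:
D(F, a) = 3 - a
I(d) = sqrt(1 + d) (I(d) = sqrt(d + (3 - 1*2)) = sqrt(d + (3 - 2)) = sqrt(d + 1) = sqrt(1 + d))
M = -1453/3 (M = -1/3*1453 = -1453/3 ≈ -484.33)
V(p, s) = p**2 + s**2
-5232085/(I(-15) + M*V(11, -7)) = -5232085/(sqrt(1 - 15) - 1453*(11**2 + (-7)**2)/3) = -5232085/(sqrt(-14) - 1453*(121 + 49)/3) = -5232085/(I*sqrt(14) - 1453/3*170) = -5232085/(I*sqrt(14) - 247010/3) = -5232085/(-247010/3 + I*sqrt(14))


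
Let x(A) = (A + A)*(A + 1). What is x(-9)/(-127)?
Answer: -144/127 ≈ -1.1339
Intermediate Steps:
x(A) = 2*A*(1 + A) (x(A) = (2*A)*(1 + A) = 2*A*(1 + A))
x(-9)/(-127) = (2*(-9)*(1 - 9))/(-127) = (2*(-9)*(-8))*(-1/127) = 144*(-1/127) = -144/127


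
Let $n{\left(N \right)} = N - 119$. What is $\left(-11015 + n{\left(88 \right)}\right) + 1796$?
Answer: $-9250$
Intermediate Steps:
$n{\left(N \right)} = -119 + N$
$\left(-11015 + n{\left(88 \right)}\right) + 1796 = \left(-11015 + \left(-119 + 88\right)\right) + 1796 = \left(-11015 - 31\right) + 1796 = -11046 + 1796 = -9250$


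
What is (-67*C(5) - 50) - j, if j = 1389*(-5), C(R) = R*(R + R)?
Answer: 3545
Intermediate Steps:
C(R) = 2*R² (C(R) = R*(2*R) = 2*R²)
j = -6945
(-67*C(5) - 50) - j = (-134*5² - 50) - 1*(-6945) = (-134*25 - 50) + 6945 = (-67*50 - 50) + 6945 = (-3350 - 50) + 6945 = -3400 + 6945 = 3545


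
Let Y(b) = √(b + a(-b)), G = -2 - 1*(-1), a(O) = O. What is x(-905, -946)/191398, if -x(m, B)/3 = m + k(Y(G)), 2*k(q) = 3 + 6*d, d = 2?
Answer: 5385/382796 ≈ 0.014068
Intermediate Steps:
G = -1 (G = -2 + 1 = -1)
Y(b) = 0 (Y(b) = √(b - b) = √0 = 0)
k(q) = 15/2 (k(q) = (3 + 6*2)/2 = (3 + 12)/2 = (½)*15 = 15/2)
x(m, B) = -45/2 - 3*m (x(m, B) = -3*(m + 15/2) = -3*(15/2 + m) = -45/2 - 3*m)
x(-905, -946)/191398 = (-45/2 - 3*(-905))/191398 = (-45/2 + 2715)*(1/191398) = (5385/2)*(1/191398) = 5385/382796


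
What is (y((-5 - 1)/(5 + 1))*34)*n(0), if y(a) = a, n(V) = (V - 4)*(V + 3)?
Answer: 408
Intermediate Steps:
n(V) = (-4 + V)*(3 + V)
(y((-5 - 1)/(5 + 1))*34)*n(0) = (((-5 - 1)/(5 + 1))*34)*(-12 + 0² - 1*0) = (-6/6*34)*(-12 + 0 + 0) = (-6*⅙*34)*(-12) = -1*34*(-12) = -34*(-12) = 408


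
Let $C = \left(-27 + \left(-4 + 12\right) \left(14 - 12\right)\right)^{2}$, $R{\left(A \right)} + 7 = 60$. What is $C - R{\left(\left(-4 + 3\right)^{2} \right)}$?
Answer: $68$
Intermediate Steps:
$R{\left(A \right)} = 53$ ($R{\left(A \right)} = -7 + 60 = 53$)
$C = 121$ ($C = \left(-27 + 8 \cdot 2\right)^{2} = \left(-27 + 16\right)^{2} = \left(-11\right)^{2} = 121$)
$C - R{\left(\left(-4 + 3\right)^{2} \right)} = 121 - 53 = 68$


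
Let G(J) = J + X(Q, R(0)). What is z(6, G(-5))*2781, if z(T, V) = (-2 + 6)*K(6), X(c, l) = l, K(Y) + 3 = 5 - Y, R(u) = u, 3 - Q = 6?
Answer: -44496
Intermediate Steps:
Q = -3 (Q = 3 - 1*6 = 3 - 6 = -3)
K(Y) = 2 - Y (K(Y) = -3 + (5 - Y) = 2 - Y)
G(J) = J (G(J) = J + 0 = J)
z(T, V) = -16 (z(T, V) = (-2 + 6)*(2 - 1*6) = 4*(2 - 6) = 4*(-4) = -16)
z(6, G(-5))*2781 = -16*2781 = -44496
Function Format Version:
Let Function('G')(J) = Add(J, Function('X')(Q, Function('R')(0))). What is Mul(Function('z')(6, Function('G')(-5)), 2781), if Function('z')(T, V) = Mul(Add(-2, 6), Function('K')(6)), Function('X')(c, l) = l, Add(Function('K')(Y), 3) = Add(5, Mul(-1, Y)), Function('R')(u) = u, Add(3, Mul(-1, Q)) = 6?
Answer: -44496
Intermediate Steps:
Q = -3 (Q = Add(3, Mul(-1, 6)) = Add(3, -6) = -3)
Function('K')(Y) = Add(2, Mul(-1, Y)) (Function('K')(Y) = Add(-3, Add(5, Mul(-1, Y))) = Add(2, Mul(-1, Y)))
Function('G')(J) = J (Function('G')(J) = Add(J, 0) = J)
Function('z')(T, V) = -16 (Function('z')(T, V) = Mul(Add(-2, 6), Add(2, Mul(-1, 6))) = Mul(4, Add(2, -6)) = Mul(4, -4) = -16)
Mul(Function('z')(6, Function('G')(-5)), 2781) = Mul(-16, 2781) = -44496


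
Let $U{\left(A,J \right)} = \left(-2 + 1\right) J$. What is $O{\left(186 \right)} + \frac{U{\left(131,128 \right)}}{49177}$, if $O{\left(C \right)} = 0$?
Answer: $- \frac{128}{49177} \approx -0.0026028$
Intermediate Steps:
$U{\left(A,J \right)} = - J$
$O{\left(186 \right)} + \frac{U{\left(131,128 \right)}}{49177} = 0 + \frac{\left(-1\right) 128}{49177} = 0 - \frac{128}{49177} = - \frac{128}{49177}$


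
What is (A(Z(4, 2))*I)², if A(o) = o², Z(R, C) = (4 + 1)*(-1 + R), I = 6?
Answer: 1822500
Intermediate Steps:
Z(R, C) = -5 + 5*R (Z(R, C) = 5*(-1 + R) = -5 + 5*R)
(A(Z(4, 2))*I)² = ((-5 + 5*4)²*6)² = ((-5 + 20)²*6)² = (15²*6)² = (225*6)² = 1350² = 1822500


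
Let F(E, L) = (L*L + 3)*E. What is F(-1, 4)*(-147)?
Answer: 2793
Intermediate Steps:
F(E, L) = E*(3 + L²) (F(E, L) = (L² + 3)*E = (3 + L²)*E = E*(3 + L²))
F(-1, 4)*(-147) = -(3 + 4²)*(-147) = -(3 + 16)*(-147) = -1*19*(-147) = -19*(-147) = 2793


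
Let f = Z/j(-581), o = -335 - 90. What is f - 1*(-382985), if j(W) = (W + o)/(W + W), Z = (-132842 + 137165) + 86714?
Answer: 245533952/503 ≈ 4.8814e+5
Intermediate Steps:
o = -425
Z = 91037 (Z = 4323 + 86714 = 91037)
j(W) = (-425 + W)/(2*W) (j(W) = (W - 425)/(W + W) = (-425 + W)/((2*W)) = (-425 + W)*(1/(2*W)) = (-425 + W)/(2*W))
f = 52892497/503 (f = 91037/(((½)*(-425 - 581)/(-581))) = 91037/(((½)*(-1/581)*(-1006))) = 91037/(503/581) = 91037*(581/503) = 52892497/503 ≈ 1.0515e+5)
f - 1*(-382985) = 52892497/503 - 1*(-382985) = 52892497/503 + 382985 = 245533952/503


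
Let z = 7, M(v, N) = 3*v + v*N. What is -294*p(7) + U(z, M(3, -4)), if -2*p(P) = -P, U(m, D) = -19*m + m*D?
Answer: -1183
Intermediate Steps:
M(v, N) = 3*v + N*v
U(m, D) = -19*m + D*m
p(P) = P/2 (p(P) = -(-1)*P/2 = P/2)
-294*p(7) + U(z, M(3, -4)) = -147*7 + 7*(-19 + 3*(3 - 4)) = -294*7/2 + 7*(-19 + 3*(-1)) = -1029 + 7*(-19 - 3) = -1029 + 7*(-22) = -1029 - 154 = -1183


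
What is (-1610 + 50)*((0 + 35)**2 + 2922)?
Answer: -6469320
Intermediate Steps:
(-1610 + 50)*((0 + 35)**2 + 2922) = -1560*(35**2 + 2922) = -1560*(1225 + 2922) = -1560*4147 = -6469320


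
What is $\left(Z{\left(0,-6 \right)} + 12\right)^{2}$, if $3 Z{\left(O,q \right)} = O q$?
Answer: $144$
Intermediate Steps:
$Z{\left(O,q \right)} = \frac{O q}{3}$
$\left(Z{\left(0,-6 \right)} + 12\right)^{2} = \left(\frac{1}{3} \cdot 0 \left(-6\right) + 12\right)^{2} = \left(0 + 12\right)^{2} = 12^{2} = 144$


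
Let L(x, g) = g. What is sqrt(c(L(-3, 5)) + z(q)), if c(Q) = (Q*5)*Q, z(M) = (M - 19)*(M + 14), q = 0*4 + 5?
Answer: I*sqrt(141) ≈ 11.874*I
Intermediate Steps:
q = 5 (q = 0 + 5 = 5)
z(M) = (-19 + M)*(14 + M)
c(Q) = 5*Q**2 (c(Q) = (5*Q)*Q = 5*Q**2)
sqrt(c(L(-3, 5)) + z(q)) = sqrt(5*5**2 + (-266 + 5**2 - 5*5)) = sqrt(5*25 + (-266 + 25 - 25)) = sqrt(125 - 266) = sqrt(-141) = I*sqrt(141)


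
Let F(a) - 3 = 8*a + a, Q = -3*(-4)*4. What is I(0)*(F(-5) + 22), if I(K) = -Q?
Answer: 960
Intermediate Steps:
Q = 48 (Q = 12*4 = 48)
F(a) = 3 + 9*a (F(a) = 3 + (8*a + a) = 3 + 9*a)
I(K) = -48 (I(K) = -1*48 = -48)
I(0)*(F(-5) + 22) = -48*((3 + 9*(-5)) + 22) = -48*((3 - 45) + 22) = -48*(-42 + 22) = -48*(-20) = 960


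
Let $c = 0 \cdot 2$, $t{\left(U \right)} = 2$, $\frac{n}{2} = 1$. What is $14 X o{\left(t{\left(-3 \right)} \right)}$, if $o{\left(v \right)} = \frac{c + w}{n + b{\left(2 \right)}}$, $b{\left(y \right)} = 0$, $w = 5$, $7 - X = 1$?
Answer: $210$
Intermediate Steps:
$n = 2$ ($n = 2 \cdot 1 = 2$)
$X = 6$ ($X = 7 - 1 = 6$)
$c = 0$
$o{\left(v \right)} = \frac{5}{2}$ ($o{\left(v \right)} = \frac{0 + 5}{2 + 0} = \frac{5}{2}$)
$14 X o{\left(t{\left(-3 \right)} \right)} = 14 \cdot 6 \cdot \frac{5}{2} = 84 \cdot \frac{5}{2} = 210$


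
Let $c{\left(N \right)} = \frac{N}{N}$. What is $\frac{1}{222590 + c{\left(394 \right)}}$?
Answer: $\frac{1}{222591} \approx 4.4925 \cdot 10^{-6}$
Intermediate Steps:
$c{\left(N \right)} = 1$
$\frac{1}{222590 + c{\left(394 \right)}} = \frac{1}{222590 + 1} = \frac{1}{222591}$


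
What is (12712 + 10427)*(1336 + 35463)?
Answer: 851492061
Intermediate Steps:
(12712 + 10427)*(1336 + 35463) = 23139*36799 = 851492061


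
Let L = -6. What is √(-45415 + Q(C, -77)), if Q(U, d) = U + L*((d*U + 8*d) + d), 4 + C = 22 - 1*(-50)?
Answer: I*√9773 ≈ 98.859*I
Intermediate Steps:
C = 68 (C = -4 + (22 - 1*(-50)) = -4 + (22 + 50) = -4 + 72 = 68)
Q(U, d) = U - 54*d - 6*U*d (Q(U, d) = U - 6*((d*U + 8*d) + d) = U - 6*((U*d + 8*d) + d) = U - 6*((8*d + U*d) + d) = U - 6*(9*d + U*d) = U + (-54*d - 6*U*d) = U - 54*d - 6*U*d)
√(-45415 + Q(C, -77)) = √(-45415 + (68 - 54*(-77) - 6*68*(-77))) = √(-45415 + (68 + 4158 + 31416)) = √(-45415 + 35642) = √(-9773) = I*√9773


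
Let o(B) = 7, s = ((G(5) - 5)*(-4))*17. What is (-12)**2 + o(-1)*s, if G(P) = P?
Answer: 144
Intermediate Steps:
s = 0 (s = ((5 - 5)*(-4))*17 = (0*(-4))*17 = 0*17 = 0)
(-12)**2 + o(-1)*s = (-12)**2 + 7*0 = 144 + 0 = 144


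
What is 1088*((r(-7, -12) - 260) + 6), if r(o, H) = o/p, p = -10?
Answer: -1377952/5 ≈ -2.7559e+5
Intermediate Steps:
r(o, H) = -o/10 (r(o, H) = o/(-10) = o*(-1/10) = -o/10)
1088*((r(-7, -12) - 260) + 6) = 1088*((-1/10*(-7) - 260) + 6) = 1088*((7/10 - 260) + 6) = 1088*(-2593/10 + 6) = 1088*(-2533/10) = -1377952/5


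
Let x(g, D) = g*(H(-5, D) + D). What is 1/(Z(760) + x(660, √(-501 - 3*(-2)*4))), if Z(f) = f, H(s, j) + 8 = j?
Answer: -113/21288880 - 99*I*√53/21288880 ≈ -5.3079e-6 - 3.3855e-5*I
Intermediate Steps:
H(s, j) = -8 + j
x(g, D) = g*(-8 + 2*D) (x(g, D) = g*((-8 + D) + D) = g*(-8 + 2*D))
1/(Z(760) + x(660, √(-501 - 3*(-2)*4))) = 1/(760 + 2*660*(-4 + √(-501 - 3*(-2)*4))) = 1/(760 + 2*660*(-4 + √(-501 + 6*4))) = 1/(760 + 2*660*(-4 + √(-501 + 24))) = 1/(760 + 2*660*(-4 + √(-477))) = 1/(760 + 2*660*(-4 + 3*I*√53)) = 1/(760 + (-5280 + 3960*I*√53)) = 1/(-4520 + 3960*I*√53)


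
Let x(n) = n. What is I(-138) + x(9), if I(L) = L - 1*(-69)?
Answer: -60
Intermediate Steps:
I(L) = 69 + L (I(L) = L + 69 = 69 + L)
I(-138) + x(9) = (69 - 138) + 9 = -69 + 9 = -60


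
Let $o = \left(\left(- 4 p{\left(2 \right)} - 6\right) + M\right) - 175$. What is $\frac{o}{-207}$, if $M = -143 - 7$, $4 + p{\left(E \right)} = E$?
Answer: $\frac{323}{207} \approx 1.5604$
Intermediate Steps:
$p{\left(E \right)} = -4 + E$
$M = -150$
$o = -323$ ($o = \left(\left(- 4 \left(-4 + 2\right) - 6\right) - 150\right) - 175 = \left(\left(\left(-4\right) \left(-2\right) - 6\right) - 150\right) - 175 = \left(\left(8 - 6\right) - 150\right) - 175 = \left(2 - 150\right) - 175 = -148 - 175 = -323$)
$\frac{o}{-207} = - \frac{323}{-207} = \left(-323\right) \left(- \frac{1}{207}\right) = \frac{323}{207}$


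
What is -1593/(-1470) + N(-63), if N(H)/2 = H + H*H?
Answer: 3828411/490 ≈ 7813.1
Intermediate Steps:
N(H) = 2*H + 2*H² (N(H) = 2*(H + H*H) = 2*(H + H²) = 2*H + 2*H²)
-1593/(-1470) + N(-63) = -1593/(-1470) + 2*(-63)*(1 - 63) = -1593*(-1/1470) + 2*(-63)*(-62) = 531/490 + 7812 = 3828411/490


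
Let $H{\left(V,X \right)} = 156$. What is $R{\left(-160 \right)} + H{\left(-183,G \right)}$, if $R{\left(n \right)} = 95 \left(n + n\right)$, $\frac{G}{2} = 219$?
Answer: $-30244$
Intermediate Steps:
$G = 438$ ($G = 2 \cdot 219 = 438$)
$R{\left(n \right)} = 190 n$ ($R{\left(n \right)} = 95 \cdot 2 n = 190 n$)
$R{\left(-160 \right)} + H{\left(-183,G \right)} = 190 \left(-160\right) + 156 = -30400 + 156 = -30244$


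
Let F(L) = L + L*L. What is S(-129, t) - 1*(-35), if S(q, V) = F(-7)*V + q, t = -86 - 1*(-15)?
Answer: -3076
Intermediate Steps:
t = -71 (t = -86 + 15 = -71)
F(L) = L + L²
S(q, V) = q + 42*V (S(q, V) = (-7*(1 - 7))*V + q = (-7*(-6))*V + q = 42*V + q = q + 42*V)
S(-129, t) - 1*(-35) = (-129 + 42*(-71)) - 1*(-35) = (-129 - 2982) + 35 = -3111 + 35 = -3076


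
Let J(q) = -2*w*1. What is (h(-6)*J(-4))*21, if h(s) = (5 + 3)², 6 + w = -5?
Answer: 29568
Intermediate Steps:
w = -11 (w = -6 - 5 = -11)
J(q) = 22 (J(q) = -2*(-11)*1 = 22*1 = 22)
h(s) = 64 (h(s) = 8² = 64)
(h(-6)*J(-4))*21 = (64*22)*21 = 1408*21 = 29568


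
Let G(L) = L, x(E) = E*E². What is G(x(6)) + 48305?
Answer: 48521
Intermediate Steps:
x(E) = E³
G(x(6)) + 48305 = 6³ + 48305 = 216 + 48305 = 48521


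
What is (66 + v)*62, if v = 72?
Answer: 8556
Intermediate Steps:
(66 + v)*62 = (66 + 72)*62 = 138*62 = 8556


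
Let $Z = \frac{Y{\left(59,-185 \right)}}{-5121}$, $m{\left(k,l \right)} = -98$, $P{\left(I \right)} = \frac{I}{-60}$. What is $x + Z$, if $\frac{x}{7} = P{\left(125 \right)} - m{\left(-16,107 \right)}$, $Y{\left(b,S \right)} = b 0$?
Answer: $\frac{8057}{12} \approx 671.42$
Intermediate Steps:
$P{\left(I \right)} = - \frac{I}{60}$ ($P{\left(I \right)} = I \left(- \frac{1}{60}\right) = - \frac{I}{60}$)
$Y{\left(b,S \right)} = 0$
$x = \frac{8057}{12}$ ($x = 7 \left(\left(- \frac{1}{60}\right) 125 - -98\right) = 7 \left(- \frac{25}{12} + 98\right) = 7 \cdot \frac{1151}{12} = \frac{8057}{12} \approx 671.42$)
$Z = 0$ ($Z = \frac{0}{-5121} = 0 \left(- \frac{1}{5121}\right) = 0$)
$x + Z = \frac{8057}{12} + 0 = \frac{8057}{12}$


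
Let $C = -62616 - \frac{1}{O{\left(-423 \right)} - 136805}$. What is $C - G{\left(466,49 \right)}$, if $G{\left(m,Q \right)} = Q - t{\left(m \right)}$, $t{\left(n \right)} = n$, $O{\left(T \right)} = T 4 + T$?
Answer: $- \frac{8640685079}{138920} \approx -62199.0$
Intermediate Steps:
$O{\left(T \right)} = 5 T$ ($O{\left(T \right)} = 4 T + T = 5 T$)
$G{\left(m,Q \right)} = Q - m$
$C = - \frac{8698614719}{138920}$ ($C = -62616 - \frac{1}{5 \left(-423\right) - 136805} = -62616 - \frac{1}{-2115 - 136805} = -62616 - \frac{1}{-138920} = -62616 - - \frac{1}{138920} = -62616 + \frac{1}{138920} = - \frac{8698614719}{138920} \approx -62616.0$)
$C - G{\left(466,49 \right)} = - \frac{8698614719}{138920} - \left(49 - 466\right) = - \frac{8698614719}{138920} - -417 = - \frac{8698614719}{138920} + 417 = - \frac{8640685079}{138920}$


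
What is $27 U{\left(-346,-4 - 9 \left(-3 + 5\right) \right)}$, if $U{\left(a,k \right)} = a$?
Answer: $-9342$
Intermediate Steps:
$27 U{\left(-346,-4 - 9 \left(-3 + 5\right) \right)} = 27 \left(-346\right) = -9342$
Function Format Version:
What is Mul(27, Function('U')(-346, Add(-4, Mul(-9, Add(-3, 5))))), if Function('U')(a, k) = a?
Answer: -9342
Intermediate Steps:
Mul(27, Function('U')(-346, Add(-4, Mul(-9, Add(-3, 5))))) = Mul(27, -346) = -9342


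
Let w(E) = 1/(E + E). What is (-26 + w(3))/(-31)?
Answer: ⅚ ≈ 0.83333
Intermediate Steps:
w(E) = 1/(2*E)
(-26 + w(3))/(-31) = (-26 + (½)/3)/(-31) = (-26 + (½)*(⅓))*(-1/31) = (-26 + ⅙)*(-1/31) = -155/6*(-1/31) = ⅚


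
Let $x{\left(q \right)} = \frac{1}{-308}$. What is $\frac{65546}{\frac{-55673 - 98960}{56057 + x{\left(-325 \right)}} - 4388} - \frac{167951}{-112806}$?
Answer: $- \frac{28732256652588269}{2137924194296256} \approx -13.439$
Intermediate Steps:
$x{\left(q \right)} = - \frac{1}{308}$
$\frac{65546}{\frac{-55673 - 98960}{56057 + x{\left(-325 \right)}} - 4388} - \frac{167951}{-112806} = \frac{65546}{\frac{-55673 - 98960}{56057 - \frac{1}{308}} - 4388} - \frac{167951}{-112806} = \frac{65546}{- \frac{154633}{\frac{17265555}{308}} - 4388} - - \frac{167951}{112806} = \frac{65546}{\left(-154633\right) \frac{308}{17265555} - 4388} + \frac{167951}{112806} = \frac{65546}{- \frac{47626964}{17265555} - 4388} + \frac{167951}{112806} = \frac{65546}{- \frac{75808882304}{17265555}} + \frac{167951}{112806} = 65546 \left(- \frac{17265555}{75808882304}\right) + \frac{167951}{112806} = - \frac{565844034015}{37904441152} + \frac{167951}{112806} = - \frac{28732256652588269}{2137924194296256}$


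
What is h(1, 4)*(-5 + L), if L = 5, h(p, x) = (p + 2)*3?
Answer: 0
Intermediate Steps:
h(p, x) = 6 + 3*p (h(p, x) = (2 + p)*3 = 6 + 3*p)
h(1, 4)*(-5 + L) = (6 + 3*1)*(-5 + 5) = (6 + 3)*0 = 9*0 = 0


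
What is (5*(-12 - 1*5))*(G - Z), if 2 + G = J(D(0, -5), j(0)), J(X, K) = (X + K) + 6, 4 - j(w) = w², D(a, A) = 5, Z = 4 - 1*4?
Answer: -1105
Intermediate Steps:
Z = 0 (Z = 4 - 4 = 0)
j(w) = 4 - w²
J(X, K) = 6 + K + X (J(X, K) = (K + X) + 6 = 6 + K + X)
G = 13 (G = -2 + (6 + (4 - 1*0²) + 5) = -2 + (6 + (4 - 1*0) + 5) = -2 + (6 + (4 + 0) + 5) = -2 + (6 + 4 + 5) = -2 + 15 = 13)
(5*(-12 - 1*5))*(G - Z) = (5*(-12 - 1*5))*(13 - 1*0) = (5*(-12 - 5))*(13 + 0) = (5*(-17))*13 = -85*13 = -1105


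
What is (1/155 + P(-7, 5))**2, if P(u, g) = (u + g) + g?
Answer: 217156/24025 ≈ 9.0388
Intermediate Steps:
P(u, g) = u + 2*g (P(u, g) = (g + u) + g = u + 2*g)
(1/155 + P(-7, 5))**2 = (1/155 + (-7 + 2*5))**2 = (1/155 + (-7 + 10))**2 = (1/155 + 3)**2 = (466/155)**2 = 217156/24025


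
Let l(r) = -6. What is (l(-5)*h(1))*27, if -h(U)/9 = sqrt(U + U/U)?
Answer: 1458*sqrt(2) ≈ 2061.9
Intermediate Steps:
h(U) = -9*sqrt(1 + U) (h(U) = -9*sqrt(U + U/U) = -9*sqrt(U + 1) = -9*sqrt(1 + U))
(l(-5)*h(1))*27 = -(-54)*sqrt(1 + 1)*27 = -(-54)*sqrt(2)*27 = (54*sqrt(2))*27 = 1458*sqrt(2)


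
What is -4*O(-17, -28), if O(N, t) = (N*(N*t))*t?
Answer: -906304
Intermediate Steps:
O(N, t) = N²*t² (O(N, t) = (t*N²)*t = N²*t²)
-4*O(-17, -28) = -4*(-17)²*(-28)² = -1156*784 = -4*226576 = -906304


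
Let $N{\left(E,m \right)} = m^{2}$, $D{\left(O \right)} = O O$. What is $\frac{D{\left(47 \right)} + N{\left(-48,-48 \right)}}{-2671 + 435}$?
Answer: $- \frac{4513}{2236} \approx -2.0183$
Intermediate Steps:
$D{\left(O \right)} = O^{2}$
$\frac{D{\left(47 \right)} + N{\left(-48,-48 \right)}}{-2671 + 435} = \frac{47^{2} + \left(-48\right)^{2}}{-2671 + 435} = \frac{2209 + 2304}{-2236} = 4513 \left(- \frac{1}{2236}\right) = - \frac{4513}{2236}$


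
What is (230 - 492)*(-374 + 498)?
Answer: -32488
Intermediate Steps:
(230 - 492)*(-374 + 498) = -262*124 = -32488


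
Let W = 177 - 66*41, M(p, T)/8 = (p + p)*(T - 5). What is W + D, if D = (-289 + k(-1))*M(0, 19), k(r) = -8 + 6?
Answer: -2529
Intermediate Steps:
k(r) = -2
M(p, T) = 16*p*(-5 + T) (M(p, T) = 8*((p + p)*(T - 5)) = 8*((2*p)*(-5 + T)) = 8*(2*p*(-5 + T)) = 16*p*(-5 + T))
W = -2529 (W = 177 - 2706 = -2529)
D = 0 (D = (-289 - 2)*(16*0*(-5 + 19)) = -4656*0*14 = -291*0 = 0)
W + D = -2529 + 0 = -2529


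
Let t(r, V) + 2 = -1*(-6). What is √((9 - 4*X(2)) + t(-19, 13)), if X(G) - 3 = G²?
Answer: I*√15 ≈ 3.873*I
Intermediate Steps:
X(G) = 3 + G²
t(r, V) = 4 (t(r, V) = -2 - 1*(-6) = -2 + 6 = 4)
√((9 - 4*X(2)) + t(-19, 13)) = √((9 - 4*(3 + 2²)) + 4) = √((9 - 4*(3 + 4)) + 4) = √((9 - 4*7) + 4) = √((9 - 28) + 4) = √(-19 + 4) = √(-15) = I*√15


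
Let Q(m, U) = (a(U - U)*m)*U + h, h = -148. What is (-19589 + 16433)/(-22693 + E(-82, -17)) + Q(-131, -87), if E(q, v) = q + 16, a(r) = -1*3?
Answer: -781518145/22759 ≈ -34339.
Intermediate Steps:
a(r) = -3
E(q, v) = 16 + q
Q(m, U) = -148 - 3*U*m (Q(m, U) = (-3*m)*U - 148 = -3*U*m - 148 = -148 - 3*U*m)
(-19589 + 16433)/(-22693 + E(-82, -17)) + Q(-131, -87) = (-19589 + 16433)/(-22693 + (16 - 82)) + (-148 - 3*(-87)*(-131)) = -3156/(-22693 - 66) + (-148 - 34191) = -3156/(-22759) - 34339 = -3156*(-1/22759) - 34339 = 3156/22759 - 34339 = -781518145/22759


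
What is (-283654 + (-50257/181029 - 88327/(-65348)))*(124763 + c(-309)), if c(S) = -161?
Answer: -69685349651451920807/1971647182 ≈ -3.5344e+10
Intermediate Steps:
(-283654 + (-50257/181029 - 88327/(-65348)))*(124763 + c(-309)) = (-283654 + (-50257/181029 - 88327/(-65348)))*(124763 - 161) = (-283654 + (-50257*1/181029 - 88327*(-1/65348)))*124602 = (-283654 + (-50257/181029 + 88327/65348))*124602 = (-283654 + 12705554047/11829883092)*124602 = -3355580953024121/11829883092*124602 = -69685349651451920807/1971647182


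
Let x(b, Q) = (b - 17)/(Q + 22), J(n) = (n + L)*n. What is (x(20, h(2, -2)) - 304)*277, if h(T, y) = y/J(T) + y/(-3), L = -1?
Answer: -5471027/65 ≈ -84170.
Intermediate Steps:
J(n) = n*(-1 + n) (J(n) = (n - 1)*n = (-1 + n)*n = n*(-1 + n))
h(T, y) = -y/3 + y/(T*(-1 + T)) (h(T, y) = y/((T*(-1 + T))) + y/(-3) = y*(1/(T*(-1 + T))) + y*(-⅓) = y/(T*(-1 + T)) - y/3 = -y/3 + y/(T*(-1 + T)))
x(b, Q) = (-17 + b)/(22 + Q)
(x(20, h(2, -2)) - 304)*277 = ((-17 + 20)/(22 + (⅓)*(-2)*(3 - 1*2*(-1 + 2))/(2*(-1 + 2))) - 304)*277 = (3/(22 + (⅓)*(-2)*(½)*(3 - 1*2*1)/1) - 304)*277 = (3/(22 + (⅓)*(-2)*(½)*1*(3 - 2)) - 304)*277 = (3/(22 + (⅓)*(-2)*(½)*1*1) - 304)*277 = (3/(22 - ⅓) - 304)*277 = (3/(65/3) - 304)*277 = ((3/65)*3 - 304)*277 = (9/65 - 304)*277 = -19751/65*277 = -5471027/65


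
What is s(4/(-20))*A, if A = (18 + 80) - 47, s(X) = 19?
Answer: 969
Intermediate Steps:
A = 51 (A = 98 - 47 = 51)
s(4/(-20))*A = 19*51 = 969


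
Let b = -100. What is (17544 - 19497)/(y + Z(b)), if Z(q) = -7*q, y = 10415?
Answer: -217/1235 ≈ -0.17571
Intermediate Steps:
(17544 - 19497)/(y + Z(b)) = (17544 - 19497)/(10415 - 7*(-100)) = -1953/(10415 + 700) = -1953/11115 = -1953*1/11115 = -217/1235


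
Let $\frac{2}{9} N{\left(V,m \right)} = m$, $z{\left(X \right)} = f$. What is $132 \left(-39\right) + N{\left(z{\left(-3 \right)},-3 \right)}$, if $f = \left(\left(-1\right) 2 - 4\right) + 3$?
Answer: $- \frac{10323}{2} \approx -5161.5$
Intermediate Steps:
$f = -3$ ($f = \left(-2 - 4\right) + 3 = -6 + 3 = -3$)
$z{\left(X \right)} = -3$
$N{\left(V,m \right)} = \frac{9 m}{2}$
$132 \left(-39\right) + N{\left(z{\left(-3 \right)},-3 \right)} = 132 \left(-39\right) + \frac{9}{2} \left(-3\right) = -5148 - \frac{27}{2} = - \frac{10323}{2}$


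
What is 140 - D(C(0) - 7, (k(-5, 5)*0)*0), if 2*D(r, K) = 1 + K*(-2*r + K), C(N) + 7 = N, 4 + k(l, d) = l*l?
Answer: 279/2 ≈ 139.50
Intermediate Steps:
k(l, d) = -4 + l**2 (k(l, d) = -4 + l*l = -4 + l**2)
C(N) = -7 + N
D(r, K) = 1/2 + K*(K - 2*r)/2 (D(r, K) = (1 + K*(-2*r + K))/2 = (1 + K*(K - 2*r))/2 = 1/2 + K*(K - 2*r)/2)
140 - D(C(0) - 7, (k(-5, 5)*0)*0) = 140 - (1/2 + (((-4 + (-5)**2)*0)*0)**2/2 - ((-4 + (-5)**2)*0)*0*((-7 + 0) - 7)) = 140 - (1/2 + (((-4 + 25)*0)*0)**2/2 - ((-4 + 25)*0)*0*(-7 - 7)) = 140 - (1/2 + ((21*0)*0)**2/2 - 1*(21*0)*0*(-14)) = 140 - (1/2 + (0*0)**2/2 - 1*0*0*(-14)) = 140 - (1/2 + (1/2)*0**2 - 1*0*(-14)) = 140 - (1/2 + (1/2)*0 + 0) = 140 - (1/2 + 0 + 0) = 140 - 1*1/2 = 140 - 1/2 = 279/2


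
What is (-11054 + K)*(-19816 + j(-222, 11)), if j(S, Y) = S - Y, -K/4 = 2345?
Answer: 409681266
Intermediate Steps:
K = -9380 (K = -4*2345 = -9380)
(-11054 + K)*(-19816 + j(-222, 11)) = (-11054 - 9380)*(-19816 + (-222 - 1*11)) = -20434*(-19816 + (-222 - 11)) = -20434*(-19816 - 233) = -20434*(-20049) = 409681266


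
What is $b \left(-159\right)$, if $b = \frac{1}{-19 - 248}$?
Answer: $\frac{53}{89} \approx 0.59551$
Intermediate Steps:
$b = - \frac{1}{267}$ ($b = \frac{1}{-267} = - \frac{1}{267} \approx -0.0037453$)
$b \left(-159\right) = \left(- \frac{1}{267}\right) \left(-159\right) = \frac{53}{89}$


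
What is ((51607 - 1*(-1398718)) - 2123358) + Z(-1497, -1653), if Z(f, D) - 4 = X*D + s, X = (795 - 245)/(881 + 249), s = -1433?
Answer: -76305121/113 ≈ -6.7527e+5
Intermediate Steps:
X = 55/113 (X = 550/1130 = 550*(1/1130) = 55/113 ≈ 0.48673)
Z(f, D) = -1429 + 55*D/113 (Z(f, D) = 4 + (55*D/113 - 1433) = 4 + (-1433 + 55*D/113) = -1429 + 55*D/113)
((51607 - 1*(-1398718)) - 2123358) + Z(-1497, -1653) = ((51607 - 1*(-1398718)) - 2123358) + (-1429 + (55/113)*(-1653)) = ((51607 + 1398718) - 2123358) + (-1429 - 90915/113) = (1450325 - 2123358) - 252392/113 = -673033 - 252392/113 = -76305121/113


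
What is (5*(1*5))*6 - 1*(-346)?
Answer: 496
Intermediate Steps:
(5*(1*5))*6 - 1*(-346) = (5*5)*6 + 346 = 25*6 + 346 = 150 + 346 = 496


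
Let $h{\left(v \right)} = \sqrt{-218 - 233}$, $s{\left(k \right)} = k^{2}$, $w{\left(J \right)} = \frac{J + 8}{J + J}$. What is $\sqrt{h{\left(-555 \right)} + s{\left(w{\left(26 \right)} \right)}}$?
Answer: $\frac{\sqrt{289 + 676 i \sqrt{451}}}{26} \approx 3.2915 + 3.226 i$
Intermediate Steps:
$w{\left(J \right)} = \frac{8 + J}{2 J}$
$h{\left(v \right)} = i \sqrt{451}$ ($h{\left(v \right)} = \sqrt{-451} = i \sqrt{451}$)
$\sqrt{h{\left(-555 \right)} + s{\left(w{\left(26 \right)} \right)}} = \sqrt{i \sqrt{451} + \left(\frac{8 + 26}{2 \cdot 26}\right)^{2}} = \sqrt{i \sqrt{451} + \left(\frac{1}{2} \cdot \frac{1}{26} \cdot 34\right)^{2}} = \sqrt{i \sqrt{451} + \left(\frac{17}{26}\right)^{2}} = \sqrt{i \sqrt{451} + \frac{289}{676}} = \sqrt{\frac{289}{676} + i \sqrt{451}}$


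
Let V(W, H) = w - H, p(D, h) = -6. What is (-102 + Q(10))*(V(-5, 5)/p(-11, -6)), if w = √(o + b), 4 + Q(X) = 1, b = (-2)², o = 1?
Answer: -175/2 + 35*√5/2 ≈ -48.369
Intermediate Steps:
b = 4
Q(X) = -3 (Q(X) = -4 + 1 = -3)
w = √5 (w = √(1 + 4) = √5 ≈ 2.2361)
V(W, H) = √5 - H
(-102 + Q(10))*(V(-5, 5)/p(-11, -6)) = (-102 - 3)*((√5 - 1*5)/(-6)) = -105*(√5 - 5)*(-1)/6 = -105*(-5 + √5)*(-1)/6 = -105*(⅚ - √5/6) = -175/2 + 35*√5/2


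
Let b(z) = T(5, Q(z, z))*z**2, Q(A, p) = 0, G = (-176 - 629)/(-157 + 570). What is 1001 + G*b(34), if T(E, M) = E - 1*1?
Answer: -472701/59 ≈ -8011.9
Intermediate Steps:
G = -115/59 (G = -805/413 = -805*1/413 = -115/59 ≈ -1.9492)
T(E, M) = -1 + E (T(E, M) = E - 1 = -1 + E)
b(z) = 4*z**2 (b(z) = (-1 + 5)*z**2 = 4*z**2)
1001 + G*b(34) = 1001 - 460*34**2/59 = 1001 - 460*1156/59 = 1001 - 115/59*4624 = 1001 - 531760/59 = -472701/59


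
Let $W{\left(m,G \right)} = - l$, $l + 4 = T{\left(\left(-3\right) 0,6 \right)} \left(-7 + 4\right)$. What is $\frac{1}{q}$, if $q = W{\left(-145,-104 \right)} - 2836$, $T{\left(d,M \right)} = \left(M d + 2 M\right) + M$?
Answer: $- \frac{1}{2778} \approx -0.00035997$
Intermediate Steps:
$T{\left(d,M \right)} = 3 M + M d$ ($T{\left(d,M \right)} = \left(2 M + M d\right) + M = 3 M + M d$)
$l = -58$ ($l = -4 + 6 \left(3 - 0\right) \left(-7 + 4\right) = -4 + 6 \left(3 + 0\right) \left(-3\right) = -4 + 6 \cdot 3 \left(-3\right) = -4 + 18 \left(-3\right) = -4 - 54 = -58$)
$W{\left(m,G \right)} = 58$ ($W{\left(m,G \right)} = \left(-1\right) \left(-58\right) = 58$)
$q = -2778$ ($q = 58 - 2836 = -2778$)
$\frac{1}{q} = \frac{1}{-2778} = - \frac{1}{2778}$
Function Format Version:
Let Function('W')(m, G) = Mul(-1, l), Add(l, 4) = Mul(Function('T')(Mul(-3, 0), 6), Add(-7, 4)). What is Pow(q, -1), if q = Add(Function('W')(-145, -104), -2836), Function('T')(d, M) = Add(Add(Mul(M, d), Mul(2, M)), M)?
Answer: Rational(-1, 2778) ≈ -0.00035997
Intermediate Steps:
Function('T')(d, M) = Add(Mul(3, M), Mul(M, d)) (Function('T')(d, M) = Add(Add(Mul(2, M), Mul(M, d)), M) = Add(Mul(3, M), Mul(M, d)))
l = -58 (l = Add(-4, Mul(Mul(6, Add(3, Mul(-3, 0))), Add(-7, 4))) = Add(-4, Mul(Mul(6, Add(3, 0)), -3)) = Add(-4, Mul(Mul(6, 3), -3)) = Add(-4, Mul(18, -3)) = Add(-4, -54) = -58)
Function('W')(m, G) = 58 (Function('W')(m, G) = Mul(-1, -58) = 58)
q = -2778 (q = Add(58, -2836) = -2778)
Pow(q, -1) = Pow(-2778, -1) = Rational(-1, 2778)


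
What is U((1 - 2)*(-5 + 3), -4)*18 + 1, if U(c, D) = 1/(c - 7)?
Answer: -13/5 ≈ -2.6000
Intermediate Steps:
U(c, D) = 1/(-7 + c)
U((1 - 2)*(-5 + 3), -4)*18 + 1 = 18/(-7 + (1 - 2)*(-5 + 3)) + 1 = 18/(-7 - 1*(-2)) + 1 = 18/(-7 + 2) + 1 = 18/(-5) + 1 = -⅕*18 + 1 = -18/5 + 1 = -13/5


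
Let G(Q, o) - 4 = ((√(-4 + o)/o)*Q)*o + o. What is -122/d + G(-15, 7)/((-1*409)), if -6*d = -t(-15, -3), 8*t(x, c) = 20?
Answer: -598831/2045 + 15*√3/409 ≈ -292.76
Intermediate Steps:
t(x, c) = 5/2 (t(x, c) = (⅛)*20 = 5/2)
G(Q, o) = 4 + o + Q*√(-4 + o) (G(Q, o) = 4 + (((√(-4 + o)/o)*Q)*o + o) = 4 + ((Q*√(-4 + o)/o)*o + o) = 4 + (Q*√(-4 + o) + o) = 4 + (o + Q*√(-4 + o)) = 4 + o + Q*√(-4 + o))
d = 5/12 (d = -(-1)*5/(6*2) = -⅙*(-5/2) = 5/12 ≈ 0.41667)
-122/d + G(-15, 7)/((-1*409)) = -122/5/12 + (4 + 7 - 15*√(-4 + 7))/((-1*409)) = -122*12/5 + (4 + 7 - 15*√3)/(-409) = -1464/5 + (11 - 15*√3)*(-1/409) = -1464/5 + (-11/409 + 15*√3/409) = -598831/2045 + 15*√3/409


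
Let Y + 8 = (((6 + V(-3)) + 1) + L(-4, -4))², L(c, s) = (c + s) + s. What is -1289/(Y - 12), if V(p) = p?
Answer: -1289/44 ≈ -29.295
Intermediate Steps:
L(c, s) = c + 2*s
Y = 56 (Y = -8 + (((6 - 3) + 1) + (-4 + 2*(-4)))² = -8 + ((3 + 1) + (-4 - 8))² = -8 + (4 - 12)² = -8 + (-8)² = -8 + 64 = 56)
-1289/(Y - 12) = -1289/(56 - 12) = -1289/44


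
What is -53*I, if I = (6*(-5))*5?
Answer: 7950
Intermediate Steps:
I = -150 (I = -30*5 = -150)
-53*I = -53*(-150) = 7950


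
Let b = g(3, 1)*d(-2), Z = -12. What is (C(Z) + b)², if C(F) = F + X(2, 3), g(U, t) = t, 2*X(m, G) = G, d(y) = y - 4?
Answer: 1089/4 ≈ 272.25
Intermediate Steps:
d(y) = -4 + y
X(m, G) = G/2
C(F) = 3/2 + F (C(F) = F + (½)*3 = F + 3/2 = 3/2 + F)
b = -6 (b = 1*(-4 - 2) = 1*(-6) = -6)
(C(Z) + b)² = ((3/2 - 12) - 6)² = (-21/2 - 6)² = (-33/2)² = 1089/4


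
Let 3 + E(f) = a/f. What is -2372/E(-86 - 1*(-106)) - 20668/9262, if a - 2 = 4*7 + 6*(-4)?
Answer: 109568302/125037 ≈ 876.29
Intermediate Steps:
a = 6 (a = 2 + (4*7 + 6*(-4)) = 2 + (28 - 24) = 2 + 4 = 6)
E(f) = -3 + 6/f
-2372/E(-86 - 1*(-106)) - 20668/9262 = -2372/(-3 + 6/(-86 - 1*(-106))) - 20668/9262 = -2372/(-3 + 6/(-86 + 106)) - 20668*1/9262 = -2372/(-3 + 6/20) - 10334/4631 = -2372/(-3 + 6*(1/20)) - 10334/4631 = -2372/(-3 + 3/10) - 10334/4631 = -2372/(-27/10) - 10334/4631 = -2372*(-10/27) - 10334/4631 = 23720/27 - 10334/4631 = 109568302/125037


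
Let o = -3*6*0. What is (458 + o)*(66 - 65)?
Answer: 458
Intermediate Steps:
o = 0 (o = -18*0 = 0)
(458 + o)*(66 - 65) = (458 + 0)*(66 - 65) = 458*1 = 458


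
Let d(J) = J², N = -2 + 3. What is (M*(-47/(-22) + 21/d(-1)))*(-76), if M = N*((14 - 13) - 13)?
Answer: 232104/11 ≈ 21100.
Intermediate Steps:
N = 1
M = -12 (M = 1*((14 - 13) - 13) = 1*(1 - 13) = 1*(-12) = -12)
(M*(-47/(-22) + 21/d(-1)))*(-76) = -12*(-47/(-22) + 21/((-1)²))*(-76) = -12*(-47*(-1/22) + 21/1)*(-76) = -12*(47/22 + 21*1)*(-76) = -12*(47/22 + 21)*(-76) = -12*509/22*(-76) = -3054/11*(-76) = 232104/11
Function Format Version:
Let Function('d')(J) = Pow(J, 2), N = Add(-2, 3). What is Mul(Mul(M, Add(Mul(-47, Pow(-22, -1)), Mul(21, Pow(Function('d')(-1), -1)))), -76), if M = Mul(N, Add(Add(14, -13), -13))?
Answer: Rational(232104, 11) ≈ 21100.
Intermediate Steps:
N = 1
M = -12 (M = Mul(1, Add(Add(14, -13), -13)) = Mul(1, Add(1, -13)) = Mul(1, -12) = -12)
Mul(Mul(M, Add(Mul(-47, Pow(-22, -1)), Mul(21, Pow(Function('d')(-1), -1)))), -76) = Mul(Mul(-12, Add(Mul(-47, Pow(-22, -1)), Mul(21, Pow(Pow(-1, 2), -1)))), -76) = Mul(Mul(-12, Add(Mul(-47, Rational(-1, 22)), Mul(21, Pow(1, -1)))), -76) = Mul(Mul(-12, Add(Rational(47, 22), Mul(21, 1))), -76) = Mul(Mul(-12, Add(Rational(47, 22), 21)), -76) = Mul(Mul(-12, Rational(509, 22)), -76) = Mul(Rational(-3054, 11), -76) = Rational(232104, 11)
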